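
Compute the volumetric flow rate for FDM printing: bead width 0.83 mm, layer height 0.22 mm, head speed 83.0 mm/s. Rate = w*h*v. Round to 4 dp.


Rate = 0.83 * 0.22 * 83.0 = 15.1558 mm^3/s


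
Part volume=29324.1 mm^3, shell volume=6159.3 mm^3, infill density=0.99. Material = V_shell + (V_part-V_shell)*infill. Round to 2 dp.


V_infill = (29324.1 - 6159.3) * 0.99 = 22933.15
V_total = 6159.3 + 22933.15 = 29092.45 mm^3


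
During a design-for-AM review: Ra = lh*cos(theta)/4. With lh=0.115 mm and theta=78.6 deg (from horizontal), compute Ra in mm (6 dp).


Ra = 0.115 * cos(78.6) / 4 = 0.005683 mm


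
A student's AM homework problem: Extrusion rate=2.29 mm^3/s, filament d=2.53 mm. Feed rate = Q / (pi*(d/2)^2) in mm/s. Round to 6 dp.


A = pi*(2.53/2)^2 = 5.027255
v = 2.29 / 5.027255 = 0.455517 mm/s


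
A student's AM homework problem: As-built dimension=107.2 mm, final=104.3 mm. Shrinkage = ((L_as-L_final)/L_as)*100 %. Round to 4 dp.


Shrinkage = ((107.2-104.3)/107.2)*100 = 2.7052 %


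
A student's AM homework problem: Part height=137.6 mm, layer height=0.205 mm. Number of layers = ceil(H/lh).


Layers = ceil(137.6/0.205) = 672


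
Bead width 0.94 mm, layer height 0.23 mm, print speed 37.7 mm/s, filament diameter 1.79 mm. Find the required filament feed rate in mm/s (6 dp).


Q = 0.94 * 0.23 * 37.7 = 8.15074 mm^3/s
A_fil = pi*(1.79/2)^2 = 2.51649426 mm^2
v_feed = 8.15074 / 2.51649426 = 3.238927 mm/s


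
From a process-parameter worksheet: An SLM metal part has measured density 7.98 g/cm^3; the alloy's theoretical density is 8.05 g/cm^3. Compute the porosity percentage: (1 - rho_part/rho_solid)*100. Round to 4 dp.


Porosity = (1-7.98/8.05)*100 = 0.8696 %


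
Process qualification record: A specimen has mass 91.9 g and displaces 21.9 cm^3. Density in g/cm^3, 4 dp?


rho = 91.9 / 21.9 = 4.1963 g/cm^3


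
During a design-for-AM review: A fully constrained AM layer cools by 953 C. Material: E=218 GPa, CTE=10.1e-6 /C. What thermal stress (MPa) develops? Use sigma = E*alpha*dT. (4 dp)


sigma = 218*1000 * 10.1e-6 * 953 = 2098.3154 MPa


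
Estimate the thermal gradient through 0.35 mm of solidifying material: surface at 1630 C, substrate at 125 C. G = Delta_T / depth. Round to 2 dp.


G = (1630-125)/0.35 = 4300.0 C/mm


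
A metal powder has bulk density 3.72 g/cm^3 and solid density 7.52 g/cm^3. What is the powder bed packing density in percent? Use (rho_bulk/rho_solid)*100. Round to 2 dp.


Packing = (3.72/7.52)*100 = 49.47 %


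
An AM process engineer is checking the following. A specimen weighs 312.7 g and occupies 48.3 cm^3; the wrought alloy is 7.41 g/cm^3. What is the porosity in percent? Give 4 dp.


rho_part = 312.7 / 48.3 = 6.47412008 g/cm^3
Porosity = (1 - 6.47412008/7.41)*100 = 12.63 %


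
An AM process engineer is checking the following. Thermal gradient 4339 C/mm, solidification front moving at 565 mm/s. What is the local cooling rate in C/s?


CR = 4339 * 565 = 2451535 C/s


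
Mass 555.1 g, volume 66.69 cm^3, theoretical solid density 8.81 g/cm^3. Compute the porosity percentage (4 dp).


rho_part = 555.1 / 66.69 = 8.32358674 g/cm^3
Porosity = (1 - 8.32358674/8.81)*100 = 5.5211 %


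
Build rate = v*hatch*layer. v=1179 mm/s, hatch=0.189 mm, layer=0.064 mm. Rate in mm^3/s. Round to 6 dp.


Rate = 1179 * 0.189 * 0.064 = 14.261184 mm^3/s


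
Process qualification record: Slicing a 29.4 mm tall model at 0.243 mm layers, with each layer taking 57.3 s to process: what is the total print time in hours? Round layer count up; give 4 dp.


Layers = ceil(29.4/0.243) = 121
t = 121 * 57.3 / 3600 = 1.9259 hrs


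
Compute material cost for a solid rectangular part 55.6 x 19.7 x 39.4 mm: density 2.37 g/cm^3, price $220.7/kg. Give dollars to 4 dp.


V = 55.6 * 19.7 * 39.4 = 43155.608 mm^3 = 43.155608 cm^3
Mass = 43.155608 * 2.37 / 1000 = 0.10227879 kg
Cost = 0.10227879 * 220.7 = 22.5729 $


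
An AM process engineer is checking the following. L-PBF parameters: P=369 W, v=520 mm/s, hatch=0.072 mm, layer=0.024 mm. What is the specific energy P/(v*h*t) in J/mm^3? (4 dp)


Build rate = 520 * 0.072 * 0.024 = 0.89856 mm^3/s
SE = 369 / 0.89856 = 410.6571 J/mm^3


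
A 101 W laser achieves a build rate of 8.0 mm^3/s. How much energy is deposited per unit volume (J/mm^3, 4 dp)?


SE = 101 / 8.0 = 12.625 J/mm^3


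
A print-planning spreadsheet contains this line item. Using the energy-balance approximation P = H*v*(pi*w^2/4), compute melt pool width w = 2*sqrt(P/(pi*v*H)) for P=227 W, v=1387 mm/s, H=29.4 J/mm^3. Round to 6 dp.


w = 2*sqrt(227/(pi*1387*29.4)) = 0.084189 mm


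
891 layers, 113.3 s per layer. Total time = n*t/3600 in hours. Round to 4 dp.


t = 891 * 113.3 / 3600 = 28.0418 hrs


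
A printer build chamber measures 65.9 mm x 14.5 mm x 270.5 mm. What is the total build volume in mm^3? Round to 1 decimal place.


V = 65.9 * 14.5 * 270.5 = 258476.3 mm^3


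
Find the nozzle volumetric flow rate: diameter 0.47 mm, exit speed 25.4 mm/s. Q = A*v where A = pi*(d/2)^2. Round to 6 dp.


A = pi*(0.47/2)^2 = 0.17349445 mm^2
Q = 0.17349445 * 25.4 = 4.406759 mm^3/s


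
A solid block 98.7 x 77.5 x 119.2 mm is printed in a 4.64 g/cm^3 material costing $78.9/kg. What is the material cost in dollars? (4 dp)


V = 98.7 * 77.5 * 119.2 = 911790.6 mm^3 = 911.7906 cm^3
Mass = 911.7906 * 4.64 / 1000 = 4.23070838 kg
Cost = 4.23070838 * 78.9 = 333.8029 $


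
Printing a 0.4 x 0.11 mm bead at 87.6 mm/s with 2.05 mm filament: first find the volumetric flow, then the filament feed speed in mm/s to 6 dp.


Q = 0.4 * 0.11 * 87.6 = 3.8544 mm^3/s
A_fil = pi*(2.05/2)^2 = 3.30063578 mm^2
v_feed = 3.8544 / 3.30063578 = 1.167775 mm/s


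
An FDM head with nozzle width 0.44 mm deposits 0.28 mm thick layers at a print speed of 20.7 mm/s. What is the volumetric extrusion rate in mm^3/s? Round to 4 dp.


Rate = 0.44 * 0.28 * 20.7 = 2.5502 mm^3/s


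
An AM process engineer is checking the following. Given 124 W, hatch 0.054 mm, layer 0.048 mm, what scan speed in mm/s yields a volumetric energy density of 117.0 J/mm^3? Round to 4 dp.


v = 124 / (117.0*0.054*0.048) = 408.8847 mm/s


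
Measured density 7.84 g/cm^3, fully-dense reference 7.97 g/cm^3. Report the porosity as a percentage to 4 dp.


Porosity = (1-7.84/7.97)*100 = 1.6311 %


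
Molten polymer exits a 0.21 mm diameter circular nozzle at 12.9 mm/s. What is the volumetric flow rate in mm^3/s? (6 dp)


A = pi*(0.21/2)^2 = 0.03463606 mm^2
Q = 0.03463606 * 12.9 = 0.446805 mm^3/s


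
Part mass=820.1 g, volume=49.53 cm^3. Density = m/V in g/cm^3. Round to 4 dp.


rho = 820.1 / 49.53 = 16.5576 g/cm^3


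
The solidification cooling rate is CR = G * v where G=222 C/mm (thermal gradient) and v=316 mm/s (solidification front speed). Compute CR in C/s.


CR = 222 * 316 = 70152 C/s


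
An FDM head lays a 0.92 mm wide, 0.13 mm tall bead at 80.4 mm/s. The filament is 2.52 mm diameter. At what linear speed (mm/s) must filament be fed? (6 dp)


Q = 0.92 * 0.13 * 80.4 = 9.61584 mm^3/s
A_fil = pi*(2.52/2)^2 = 4.9875925 mm^2
v_feed = 9.61584 / 4.9875925 = 1.927952 mm/s


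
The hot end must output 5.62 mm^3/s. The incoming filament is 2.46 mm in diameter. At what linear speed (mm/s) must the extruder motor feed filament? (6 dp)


A = pi*(2.46/2)^2 = 4.752916
v = 5.62 / 4.752916 = 1.182432 mm/s


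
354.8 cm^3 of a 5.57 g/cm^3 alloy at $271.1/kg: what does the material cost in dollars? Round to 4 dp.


Mass = 354.8*5.57/1000 = 1.976236 kg
Cost = 1.976236 * 271.1 = 535.7576 $


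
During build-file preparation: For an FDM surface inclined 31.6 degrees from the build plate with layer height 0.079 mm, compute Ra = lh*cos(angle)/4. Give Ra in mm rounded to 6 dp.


Ra = 0.079 * cos(31.6) / 4 = 0.016822 mm


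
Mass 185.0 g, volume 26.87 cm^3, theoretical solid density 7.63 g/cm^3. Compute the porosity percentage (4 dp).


rho_part = 185.0 / 26.87 = 6.88500186 g/cm^3
Porosity = (1 - 6.88500186/7.63)*100 = 9.7641 %


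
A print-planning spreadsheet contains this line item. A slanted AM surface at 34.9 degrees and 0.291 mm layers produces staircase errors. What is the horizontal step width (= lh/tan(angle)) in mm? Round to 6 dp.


step = 0.291 / tan(34.9) = 0.417139 mm


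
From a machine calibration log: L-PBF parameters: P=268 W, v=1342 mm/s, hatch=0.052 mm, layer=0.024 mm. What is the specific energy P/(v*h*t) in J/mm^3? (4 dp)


Build rate = 1342 * 0.052 * 0.024 = 1.674816 mm^3/s
SE = 268 / 1.674816 = 160.0176 J/mm^3


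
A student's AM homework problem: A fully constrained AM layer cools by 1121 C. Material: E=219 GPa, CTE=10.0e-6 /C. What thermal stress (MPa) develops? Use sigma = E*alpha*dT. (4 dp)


sigma = 219*1000 * 10.0e-6 * 1121 = 2454.99 MPa


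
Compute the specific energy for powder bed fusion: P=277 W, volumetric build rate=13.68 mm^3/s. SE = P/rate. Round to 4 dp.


SE = 277 / 13.68 = 20.2485 J/mm^3


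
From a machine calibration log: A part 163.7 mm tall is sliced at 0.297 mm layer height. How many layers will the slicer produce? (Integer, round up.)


Layers = ceil(163.7/0.297) = 552


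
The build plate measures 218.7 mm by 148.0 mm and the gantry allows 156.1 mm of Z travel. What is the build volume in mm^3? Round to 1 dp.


V = 218.7 * 148.0 * 156.1 = 5052582.4 mm^3


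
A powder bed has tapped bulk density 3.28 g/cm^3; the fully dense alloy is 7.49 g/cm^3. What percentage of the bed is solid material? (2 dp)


Packing = (3.28/7.49)*100 = 43.79 %


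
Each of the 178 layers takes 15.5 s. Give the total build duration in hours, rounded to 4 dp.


t = 178 * 15.5 / 3600 = 0.7664 hrs


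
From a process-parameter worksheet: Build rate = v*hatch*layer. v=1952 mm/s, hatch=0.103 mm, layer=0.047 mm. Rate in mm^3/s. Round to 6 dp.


Rate = 1952 * 0.103 * 0.047 = 9.449632 mm^3/s


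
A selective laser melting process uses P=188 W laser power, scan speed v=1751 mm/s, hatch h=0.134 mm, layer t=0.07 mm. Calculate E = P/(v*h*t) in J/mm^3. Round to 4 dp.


E = 188 / (1751*0.134*0.07) = 11.4464 J/mm^3


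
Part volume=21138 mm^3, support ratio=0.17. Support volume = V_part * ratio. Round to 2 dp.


V_support = 21138 * 0.17 = 3593.46 mm^3


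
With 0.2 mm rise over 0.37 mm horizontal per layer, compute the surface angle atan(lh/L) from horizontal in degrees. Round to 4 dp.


angle = atan(0.2/0.37) = 28.393 degrees


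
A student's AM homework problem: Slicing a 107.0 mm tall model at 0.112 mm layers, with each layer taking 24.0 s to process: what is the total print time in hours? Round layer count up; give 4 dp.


Layers = ceil(107.0/0.112) = 956
t = 956 * 24.0 / 3600 = 6.3733 hrs


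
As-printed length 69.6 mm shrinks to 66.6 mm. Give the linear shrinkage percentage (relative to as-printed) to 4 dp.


Shrinkage = ((69.6-66.6)/69.6)*100 = 4.3103 %


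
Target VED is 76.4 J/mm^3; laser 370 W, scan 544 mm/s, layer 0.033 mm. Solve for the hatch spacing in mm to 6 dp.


h = 370 / (76.4*544*0.033) = 0.269771 mm


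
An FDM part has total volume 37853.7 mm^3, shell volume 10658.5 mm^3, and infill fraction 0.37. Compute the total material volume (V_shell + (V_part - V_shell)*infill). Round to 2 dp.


V_infill = (37853.7 - 10658.5) * 0.37 = 10062.22
V_total = 10658.5 + 10062.22 = 20720.72 mm^3


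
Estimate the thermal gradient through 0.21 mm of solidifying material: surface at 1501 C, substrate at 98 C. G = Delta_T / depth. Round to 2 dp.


G = (1501-98)/0.21 = 6680.95 C/mm


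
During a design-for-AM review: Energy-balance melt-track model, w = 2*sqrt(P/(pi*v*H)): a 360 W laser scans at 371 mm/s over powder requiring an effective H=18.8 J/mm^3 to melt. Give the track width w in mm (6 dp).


w = 2*sqrt(360/(pi*371*18.8)) = 0.256354 mm


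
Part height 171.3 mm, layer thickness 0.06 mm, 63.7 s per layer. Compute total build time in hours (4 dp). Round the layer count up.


Layers = ceil(171.3/0.06) = 2855
t = 2855 * 63.7 / 3600 = 50.5176 hrs


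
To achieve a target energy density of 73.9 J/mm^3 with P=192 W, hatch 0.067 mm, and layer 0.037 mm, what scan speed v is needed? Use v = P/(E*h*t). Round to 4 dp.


v = 192 / (73.9*0.067*0.037) = 1048.0458 mm/s


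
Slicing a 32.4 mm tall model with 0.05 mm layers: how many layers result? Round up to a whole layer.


Layers = ceil(32.4/0.05) = 648


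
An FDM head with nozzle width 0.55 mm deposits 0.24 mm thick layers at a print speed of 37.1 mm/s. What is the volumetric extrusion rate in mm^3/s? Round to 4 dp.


Rate = 0.55 * 0.24 * 37.1 = 4.8972 mm^3/s


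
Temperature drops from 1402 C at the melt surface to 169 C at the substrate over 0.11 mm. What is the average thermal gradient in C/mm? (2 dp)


G = (1402-169)/0.11 = 11209.09 C/mm


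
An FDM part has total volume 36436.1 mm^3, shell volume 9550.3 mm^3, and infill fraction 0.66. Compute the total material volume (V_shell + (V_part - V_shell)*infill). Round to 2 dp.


V_infill = (36436.1 - 9550.3) * 0.66 = 17744.63
V_total = 9550.3 + 17744.63 = 27294.93 mm^3


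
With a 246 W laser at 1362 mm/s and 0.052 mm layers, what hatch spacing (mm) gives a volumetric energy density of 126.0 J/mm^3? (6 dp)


h = 246 / (126.0*1362*0.052) = 0.027567 mm


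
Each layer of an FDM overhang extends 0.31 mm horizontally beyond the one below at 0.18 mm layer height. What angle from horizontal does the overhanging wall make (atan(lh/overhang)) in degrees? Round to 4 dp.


angle = atan(0.18/0.31) = 30.1414 degrees


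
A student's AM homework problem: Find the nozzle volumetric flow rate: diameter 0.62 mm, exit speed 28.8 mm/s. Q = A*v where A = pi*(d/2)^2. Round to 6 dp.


A = pi*(0.62/2)^2 = 0.30190705 mm^2
Q = 0.30190705 * 28.8 = 8.694923 mm^3/s


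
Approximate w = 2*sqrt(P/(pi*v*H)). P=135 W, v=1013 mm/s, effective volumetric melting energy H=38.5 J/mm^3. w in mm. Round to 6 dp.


w = 2*sqrt(135/(pi*1013*38.5)) = 0.066388 mm


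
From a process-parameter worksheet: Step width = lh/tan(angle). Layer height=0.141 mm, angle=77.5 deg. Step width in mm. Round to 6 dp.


step = 0.141 / tan(77.5) = 0.031259 mm


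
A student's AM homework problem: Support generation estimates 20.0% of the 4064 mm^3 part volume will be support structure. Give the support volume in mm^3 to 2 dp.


V_support = 4064 * 0.2 = 812.8 mm^3


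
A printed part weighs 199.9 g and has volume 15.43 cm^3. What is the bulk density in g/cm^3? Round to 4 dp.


rho = 199.9 / 15.43 = 12.9553 g/cm^3


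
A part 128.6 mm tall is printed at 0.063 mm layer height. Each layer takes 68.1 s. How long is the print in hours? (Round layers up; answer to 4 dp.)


Layers = ceil(128.6/0.063) = 2042
t = 2042 * 68.1 / 3600 = 38.6278 hrs


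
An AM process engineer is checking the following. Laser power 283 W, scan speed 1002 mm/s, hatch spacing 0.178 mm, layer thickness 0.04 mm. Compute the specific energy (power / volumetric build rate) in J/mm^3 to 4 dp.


Build rate = 1002 * 0.178 * 0.04 = 7.13424 mm^3/s
SE = 283 / 7.13424 = 39.6679 J/mm^3


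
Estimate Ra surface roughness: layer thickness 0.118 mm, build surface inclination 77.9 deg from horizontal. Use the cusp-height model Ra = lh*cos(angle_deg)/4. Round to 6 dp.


Ra = 0.118 * cos(77.9) / 4 = 0.006184 mm


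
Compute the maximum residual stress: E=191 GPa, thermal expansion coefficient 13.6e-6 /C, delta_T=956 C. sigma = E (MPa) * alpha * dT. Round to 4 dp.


sigma = 191*1000 * 13.6e-6 * 956 = 2483.3056 MPa


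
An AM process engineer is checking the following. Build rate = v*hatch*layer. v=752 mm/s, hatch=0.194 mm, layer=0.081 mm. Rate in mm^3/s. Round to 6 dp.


Rate = 752 * 0.194 * 0.081 = 11.816928 mm^3/s


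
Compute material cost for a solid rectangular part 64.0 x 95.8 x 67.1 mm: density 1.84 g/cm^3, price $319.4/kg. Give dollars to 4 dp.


V = 64.0 * 95.8 * 67.1 = 411403.52 mm^3 = 411.40352 cm^3
Mass = 411.40352 * 1.84 / 1000 = 0.75698248 kg
Cost = 0.75698248 * 319.4 = 241.7802 $


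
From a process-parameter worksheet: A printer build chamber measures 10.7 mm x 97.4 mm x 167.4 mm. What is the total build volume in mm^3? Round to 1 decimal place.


V = 10.7 * 97.4 * 167.4 = 174460.9 mm^3


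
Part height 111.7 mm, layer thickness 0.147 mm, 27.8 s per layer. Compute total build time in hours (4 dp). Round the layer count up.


Layers = ceil(111.7/0.147) = 760
t = 760 * 27.8 / 3600 = 5.8689 hrs


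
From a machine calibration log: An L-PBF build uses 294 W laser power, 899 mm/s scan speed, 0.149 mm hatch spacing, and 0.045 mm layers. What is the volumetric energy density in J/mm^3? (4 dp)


E = 294 / (899*0.149*0.045) = 48.7741 J/mm^3


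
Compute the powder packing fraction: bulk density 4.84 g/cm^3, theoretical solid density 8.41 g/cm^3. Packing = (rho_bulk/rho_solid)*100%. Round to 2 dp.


Packing = (4.84/8.41)*100 = 57.55 %


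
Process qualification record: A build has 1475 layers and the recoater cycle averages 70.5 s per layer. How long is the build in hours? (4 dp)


t = 1475 * 70.5 / 3600 = 28.8854 hrs


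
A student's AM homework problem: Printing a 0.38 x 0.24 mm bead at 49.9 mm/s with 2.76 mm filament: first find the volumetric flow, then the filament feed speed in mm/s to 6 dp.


Q = 0.38 * 0.24 * 49.9 = 4.55088 mm^3/s
A_fil = pi*(2.76/2)^2 = 5.98284905 mm^2
v_feed = 4.55088 / 5.98284905 = 0.760654 mm/s


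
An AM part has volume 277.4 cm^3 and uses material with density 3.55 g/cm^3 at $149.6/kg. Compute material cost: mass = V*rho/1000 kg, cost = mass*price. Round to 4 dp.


Mass = 277.4*3.55/1000 = 0.98477 kg
Cost = 0.98477 * 149.6 = 147.3216 $


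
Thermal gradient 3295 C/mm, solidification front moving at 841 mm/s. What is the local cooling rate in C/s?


CR = 3295 * 841 = 2771095 C/s


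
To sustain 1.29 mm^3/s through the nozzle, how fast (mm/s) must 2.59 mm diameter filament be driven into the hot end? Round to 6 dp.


A = pi*(2.59/2)^2 = 5.268529
v = 1.29 / 5.268529 = 0.24485 mm/s


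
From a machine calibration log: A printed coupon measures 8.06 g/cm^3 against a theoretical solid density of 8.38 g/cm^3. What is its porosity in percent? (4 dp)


Porosity = (1-8.06/8.38)*100 = 3.8186 %


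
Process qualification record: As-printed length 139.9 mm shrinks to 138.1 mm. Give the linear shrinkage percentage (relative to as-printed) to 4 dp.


Shrinkage = ((139.9-138.1)/139.9)*100 = 1.2866 %


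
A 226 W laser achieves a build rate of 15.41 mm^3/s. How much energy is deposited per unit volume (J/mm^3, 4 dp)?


SE = 226 / 15.41 = 14.6658 J/mm^3


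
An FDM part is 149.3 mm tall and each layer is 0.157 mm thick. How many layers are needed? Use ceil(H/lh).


Layers = ceil(149.3/0.157) = 951


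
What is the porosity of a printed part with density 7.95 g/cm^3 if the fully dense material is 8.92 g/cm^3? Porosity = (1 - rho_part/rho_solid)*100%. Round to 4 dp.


Porosity = (1-7.95/8.92)*100 = 10.8744 %


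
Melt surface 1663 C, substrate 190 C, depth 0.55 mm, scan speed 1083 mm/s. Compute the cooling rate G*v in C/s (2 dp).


G = (1663-190)/0.55 = 2678.18181818 C/mm
CR = 2678.18181818 * 1083 = 2900470.91 C/s


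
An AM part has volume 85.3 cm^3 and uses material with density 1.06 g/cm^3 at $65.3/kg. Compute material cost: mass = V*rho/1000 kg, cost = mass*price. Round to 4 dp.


Mass = 85.3*1.06/1000 = 0.090418 kg
Cost = 0.090418 * 65.3 = 5.9043 $


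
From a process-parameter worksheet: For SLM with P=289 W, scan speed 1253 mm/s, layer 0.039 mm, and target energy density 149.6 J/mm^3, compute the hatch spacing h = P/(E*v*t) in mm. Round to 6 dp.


h = 289 / (149.6*1253*0.039) = 0.039532 mm


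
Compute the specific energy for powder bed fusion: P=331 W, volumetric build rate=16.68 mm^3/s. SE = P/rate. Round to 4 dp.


SE = 331 / 16.68 = 19.8441 J/mm^3


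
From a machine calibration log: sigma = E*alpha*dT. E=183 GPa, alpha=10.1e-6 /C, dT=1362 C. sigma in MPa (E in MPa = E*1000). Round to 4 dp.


sigma = 183*1000 * 10.1e-6 * 1362 = 2517.3846 MPa


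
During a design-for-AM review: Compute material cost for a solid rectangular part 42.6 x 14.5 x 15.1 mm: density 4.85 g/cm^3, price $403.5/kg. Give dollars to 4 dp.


V = 42.6 * 14.5 * 15.1 = 9327.27 mm^3 = 9.32727 cm^3
Mass = 9.32727 * 4.85 / 1000 = 0.04523726 kg
Cost = 0.04523726 * 403.5 = 18.2532 $


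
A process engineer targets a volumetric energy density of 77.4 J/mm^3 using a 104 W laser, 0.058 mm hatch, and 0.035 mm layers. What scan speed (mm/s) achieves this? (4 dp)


v = 104 / (77.4*0.058*0.035) = 661.906 mm/s


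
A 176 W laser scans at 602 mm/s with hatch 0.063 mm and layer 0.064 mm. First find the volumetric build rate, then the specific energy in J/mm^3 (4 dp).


Build rate = 602 * 0.063 * 0.064 = 2.427264 mm^3/s
SE = 176 / 2.427264 = 72.5096 J/mm^3


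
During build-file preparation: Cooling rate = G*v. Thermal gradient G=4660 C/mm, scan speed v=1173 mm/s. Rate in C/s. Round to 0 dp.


CR = 4660 * 1173 = 5466180 C/s


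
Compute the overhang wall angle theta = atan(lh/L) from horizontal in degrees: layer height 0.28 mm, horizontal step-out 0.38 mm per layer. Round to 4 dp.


angle = atan(0.28/0.38) = 36.3844 degrees


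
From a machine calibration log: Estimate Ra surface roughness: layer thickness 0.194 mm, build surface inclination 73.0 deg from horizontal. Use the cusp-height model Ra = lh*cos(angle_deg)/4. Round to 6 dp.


Ra = 0.194 * cos(73.0) / 4 = 0.01418 mm


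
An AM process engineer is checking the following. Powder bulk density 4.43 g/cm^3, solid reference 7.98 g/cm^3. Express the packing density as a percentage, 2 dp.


Packing = (4.43/7.98)*100 = 55.51 %


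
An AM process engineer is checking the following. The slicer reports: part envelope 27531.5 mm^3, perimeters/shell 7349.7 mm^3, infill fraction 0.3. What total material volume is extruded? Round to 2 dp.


V_infill = (27531.5 - 7349.7) * 0.3 = 6054.54
V_total = 7349.7 + 6054.54 = 13404.24 mm^3


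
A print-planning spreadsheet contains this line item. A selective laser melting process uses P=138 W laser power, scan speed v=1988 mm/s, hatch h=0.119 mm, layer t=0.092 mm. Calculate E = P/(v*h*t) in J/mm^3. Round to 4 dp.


E = 138 / (1988*0.119*0.092) = 6.3406 J/mm^3


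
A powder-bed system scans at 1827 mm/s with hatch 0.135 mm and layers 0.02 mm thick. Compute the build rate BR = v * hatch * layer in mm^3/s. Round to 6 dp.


Rate = 1827 * 0.135 * 0.02 = 4.9329 mm^3/s


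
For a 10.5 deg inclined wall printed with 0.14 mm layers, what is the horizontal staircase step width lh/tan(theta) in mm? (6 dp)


step = 0.14 / tan(10.5) = 0.755372 mm


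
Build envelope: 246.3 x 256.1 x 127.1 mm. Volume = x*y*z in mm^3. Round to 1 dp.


V = 246.3 * 256.1 * 127.1 = 8017141.4 mm^3


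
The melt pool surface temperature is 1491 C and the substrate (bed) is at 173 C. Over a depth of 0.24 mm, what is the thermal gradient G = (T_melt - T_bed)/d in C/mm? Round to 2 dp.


G = (1491-173)/0.24 = 5491.67 C/mm


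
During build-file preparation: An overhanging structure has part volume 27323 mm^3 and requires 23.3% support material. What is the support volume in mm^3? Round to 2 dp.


V_support = 27323 * 0.233 = 6366.26 mm^3


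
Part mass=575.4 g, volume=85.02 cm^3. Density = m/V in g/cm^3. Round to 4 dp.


rho = 575.4 / 85.02 = 6.7678 g/cm^3


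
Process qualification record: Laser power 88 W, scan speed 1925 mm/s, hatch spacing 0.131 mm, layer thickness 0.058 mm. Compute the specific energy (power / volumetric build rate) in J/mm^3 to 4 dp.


Build rate = 1925 * 0.131 * 0.058 = 14.62615 mm^3/s
SE = 88 / 14.62615 = 6.0166 J/mm^3


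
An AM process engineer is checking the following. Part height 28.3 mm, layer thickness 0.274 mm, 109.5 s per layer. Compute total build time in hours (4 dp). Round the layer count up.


Layers = ceil(28.3/0.274) = 104
t = 104 * 109.5 / 3600 = 3.1633 hrs


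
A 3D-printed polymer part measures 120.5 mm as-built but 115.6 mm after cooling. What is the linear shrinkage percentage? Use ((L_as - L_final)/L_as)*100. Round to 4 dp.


Shrinkage = ((120.5-115.6)/120.5)*100 = 4.0664 %


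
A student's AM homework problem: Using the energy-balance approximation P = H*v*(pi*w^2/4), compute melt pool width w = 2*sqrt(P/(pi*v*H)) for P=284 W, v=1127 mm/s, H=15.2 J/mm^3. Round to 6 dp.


w = 2*sqrt(284/(pi*1127*15.2)) = 0.145288 mm


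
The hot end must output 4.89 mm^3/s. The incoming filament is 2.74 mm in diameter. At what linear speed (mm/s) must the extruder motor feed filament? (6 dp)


A = pi*(2.74/2)^2 = 5.896455
v = 4.89 / 5.896455 = 0.829312 mm/s


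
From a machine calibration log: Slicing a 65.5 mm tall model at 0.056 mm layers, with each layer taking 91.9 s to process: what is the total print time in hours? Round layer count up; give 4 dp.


Layers = ceil(65.5/0.056) = 1170
t = 1170 * 91.9 / 3600 = 29.8675 hrs


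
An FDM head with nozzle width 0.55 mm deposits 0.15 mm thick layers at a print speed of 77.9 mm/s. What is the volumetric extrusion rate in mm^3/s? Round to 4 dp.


Rate = 0.55 * 0.15 * 77.9 = 6.4268 mm^3/s


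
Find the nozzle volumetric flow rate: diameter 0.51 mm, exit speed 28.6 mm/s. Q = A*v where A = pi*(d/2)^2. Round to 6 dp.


A = pi*(0.51/2)^2 = 0.20428206 mm^2
Q = 0.20428206 * 28.6 = 5.842467 mm^3/s


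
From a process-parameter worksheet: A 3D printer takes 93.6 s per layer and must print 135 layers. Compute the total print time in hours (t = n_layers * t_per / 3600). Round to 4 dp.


t = 135 * 93.6 / 3600 = 3.51 hrs


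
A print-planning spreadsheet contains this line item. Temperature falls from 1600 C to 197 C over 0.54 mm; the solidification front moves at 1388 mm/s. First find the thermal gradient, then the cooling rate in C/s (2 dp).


G = (1600-197)/0.54 = 2598.14814815 C/mm
CR = 2598.14814815 * 1388 = 3606229.63 C/s


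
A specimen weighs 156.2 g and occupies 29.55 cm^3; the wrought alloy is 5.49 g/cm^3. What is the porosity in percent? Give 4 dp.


rho_part = 156.2 / 29.55 = 5.28595601 g/cm^3
Porosity = (1 - 5.28595601/5.49)*100 = 3.7166 %


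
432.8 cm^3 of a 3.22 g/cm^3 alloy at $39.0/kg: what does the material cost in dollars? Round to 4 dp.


Mass = 432.8*3.22/1000 = 1.393616 kg
Cost = 1.393616 * 39.0 = 54.351 $


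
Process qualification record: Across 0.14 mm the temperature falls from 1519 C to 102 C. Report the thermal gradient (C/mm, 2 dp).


G = (1519-102)/0.14 = 10121.43 C/mm


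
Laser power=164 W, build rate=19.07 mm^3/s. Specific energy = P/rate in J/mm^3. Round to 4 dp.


SE = 164 / 19.07 = 8.5999 J/mm^3


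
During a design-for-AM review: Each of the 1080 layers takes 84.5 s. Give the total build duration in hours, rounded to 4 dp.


t = 1080 * 84.5 / 3600 = 25.35 hrs


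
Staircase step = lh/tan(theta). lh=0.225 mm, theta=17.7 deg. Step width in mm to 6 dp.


step = 0.225 / tan(17.7) = 0.705018 mm


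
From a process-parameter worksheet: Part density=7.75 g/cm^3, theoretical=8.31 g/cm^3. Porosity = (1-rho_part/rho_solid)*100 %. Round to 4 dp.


Porosity = (1-7.75/8.31)*100 = 6.7389 %


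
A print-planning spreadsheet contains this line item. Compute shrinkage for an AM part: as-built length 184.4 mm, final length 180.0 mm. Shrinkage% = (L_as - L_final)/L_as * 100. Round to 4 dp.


Shrinkage = ((184.4-180.0)/184.4)*100 = 2.3861 %


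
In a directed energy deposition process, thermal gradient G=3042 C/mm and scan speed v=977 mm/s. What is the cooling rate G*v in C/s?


CR = 3042 * 977 = 2972034 C/s


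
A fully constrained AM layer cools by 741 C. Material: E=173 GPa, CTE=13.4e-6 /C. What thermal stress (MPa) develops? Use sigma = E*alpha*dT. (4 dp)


sigma = 173*1000 * 13.4e-6 * 741 = 1717.7862 MPa


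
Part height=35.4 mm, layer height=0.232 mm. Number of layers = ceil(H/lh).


Layers = ceil(35.4/0.232) = 153


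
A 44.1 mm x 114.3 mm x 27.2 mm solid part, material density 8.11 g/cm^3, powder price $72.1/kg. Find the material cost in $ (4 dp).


V = 44.1 * 114.3 * 27.2 = 137105.136 mm^3 = 137.105136 cm^3
Mass = 137.105136 * 8.11 / 1000 = 1.11192265 kg
Cost = 1.11192265 * 72.1 = 80.1696 $


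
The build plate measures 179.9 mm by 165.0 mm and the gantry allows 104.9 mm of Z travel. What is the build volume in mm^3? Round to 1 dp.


V = 179.9 * 165.0 * 104.9 = 3113799.2 mm^3


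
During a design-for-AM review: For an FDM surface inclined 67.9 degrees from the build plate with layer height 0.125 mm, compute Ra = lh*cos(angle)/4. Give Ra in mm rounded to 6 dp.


Ra = 0.125 * cos(67.9) / 4 = 0.011757 mm


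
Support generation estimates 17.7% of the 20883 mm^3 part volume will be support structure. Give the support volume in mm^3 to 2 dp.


V_support = 20883 * 0.177 = 3696.29 mm^3


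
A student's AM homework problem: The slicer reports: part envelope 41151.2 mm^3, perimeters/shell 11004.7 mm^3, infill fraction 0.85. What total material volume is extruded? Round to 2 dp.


V_infill = (41151.2 - 11004.7) * 0.85 = 25624.53
V_total = 11004.7 + 25624.53 = 36629.23 mm^3


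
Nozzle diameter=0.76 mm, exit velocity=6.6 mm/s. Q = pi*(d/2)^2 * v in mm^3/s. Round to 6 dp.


A = pi*(0.76/2)^2 = 0.45364598 mm^2
Q = 0.45364598 * 6.6 = 2.994063 mm^3/s


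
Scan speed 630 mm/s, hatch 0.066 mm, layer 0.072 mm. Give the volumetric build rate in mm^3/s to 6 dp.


Rate = 630 * 0.066 * 0.072 = 2.99376 mm^3/s


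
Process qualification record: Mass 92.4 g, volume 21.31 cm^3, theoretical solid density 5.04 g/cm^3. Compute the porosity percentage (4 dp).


rho_part = 92.4 / 21.31 = 4.33599249 g/cm^3
Porosity = (1 - 4.33599249/5.04)*100 = 13.9684 %


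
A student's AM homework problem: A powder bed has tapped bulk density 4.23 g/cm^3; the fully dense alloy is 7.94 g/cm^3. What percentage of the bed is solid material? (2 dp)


Packing = (4.23/7.94)*100 = 53.27 %


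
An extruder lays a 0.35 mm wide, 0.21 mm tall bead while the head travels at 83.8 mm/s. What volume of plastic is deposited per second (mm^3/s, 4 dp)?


Rate = 0.35 * 0.21 * 83.8 = 6.1593 mm^3/s


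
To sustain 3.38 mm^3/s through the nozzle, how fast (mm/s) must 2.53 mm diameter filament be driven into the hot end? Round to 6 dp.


A = pi*(2.53/2)^2 = 5.027255
v = 3.38 / 5.027255 = 0.672335 mm/s


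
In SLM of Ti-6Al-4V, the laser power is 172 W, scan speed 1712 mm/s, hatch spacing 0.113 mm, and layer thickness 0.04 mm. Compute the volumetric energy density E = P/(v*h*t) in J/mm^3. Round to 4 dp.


E = 172 / (1712*0.113*0.04) = 22.2273 J/mm^3


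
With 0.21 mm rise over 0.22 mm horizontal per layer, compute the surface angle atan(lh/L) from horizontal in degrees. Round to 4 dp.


angle = atan(0.21/0.22) = 43.6678 degrees


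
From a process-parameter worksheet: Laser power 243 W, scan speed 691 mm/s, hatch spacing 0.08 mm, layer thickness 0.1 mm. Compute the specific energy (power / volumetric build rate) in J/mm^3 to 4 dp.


Build rate = 691 * 0.08 * 0.1 = 5.528 mm^3/s
SE = 243 / 5.528 = 43.958 J/mm^3


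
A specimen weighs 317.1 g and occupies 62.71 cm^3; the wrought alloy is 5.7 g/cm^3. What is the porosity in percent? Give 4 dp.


rho_part = 317.1 / 62.71 = 5.05660979 g/cm^3
Porosity = (1 - 5.05660979/5.7)*100 = 11.2875 %


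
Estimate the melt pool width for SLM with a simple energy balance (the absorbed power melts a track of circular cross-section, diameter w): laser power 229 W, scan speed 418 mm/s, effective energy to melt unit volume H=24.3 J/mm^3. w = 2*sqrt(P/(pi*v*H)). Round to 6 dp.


w = 2*sqrt(229/(pi*418*24.3)) = 0.169427 mm


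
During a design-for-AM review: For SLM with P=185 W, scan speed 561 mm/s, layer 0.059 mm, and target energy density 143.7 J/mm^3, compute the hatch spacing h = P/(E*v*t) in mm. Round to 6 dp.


h = 185 / (143.7*561*0.059) = 0.038896 mm


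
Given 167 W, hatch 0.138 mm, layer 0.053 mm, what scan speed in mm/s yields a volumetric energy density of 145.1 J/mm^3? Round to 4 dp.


v = 167 / (145.1*0.138*0.053) = 157.3599 mm/s


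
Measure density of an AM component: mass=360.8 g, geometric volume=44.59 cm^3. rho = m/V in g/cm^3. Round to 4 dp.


rho = 360.8 / 44.59 = 8.0915 g/cm^3


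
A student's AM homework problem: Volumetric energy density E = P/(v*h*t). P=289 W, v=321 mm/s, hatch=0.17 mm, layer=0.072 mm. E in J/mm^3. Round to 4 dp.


E = 289 / (321*0.17*0.072) = 73.5549 J/mm^3


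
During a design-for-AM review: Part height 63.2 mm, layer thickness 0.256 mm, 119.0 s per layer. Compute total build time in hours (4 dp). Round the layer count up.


Layers = ceil(63.2/0.256) = 247
t = 247 * 119.0 / 3600 = 8.1647 hrs


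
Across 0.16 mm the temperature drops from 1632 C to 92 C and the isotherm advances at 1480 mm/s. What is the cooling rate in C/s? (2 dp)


G = (1632-92)/0.16 = 9625.0 C/mm
CR = 9625.0 * 1480 = 14245000.0 C/s


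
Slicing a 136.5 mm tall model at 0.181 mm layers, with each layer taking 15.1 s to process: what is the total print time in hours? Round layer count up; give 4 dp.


Layers = ceil(136.5/0.181) = 755
t = 755 * 15.1 / 3600 = 3.1668 hrs


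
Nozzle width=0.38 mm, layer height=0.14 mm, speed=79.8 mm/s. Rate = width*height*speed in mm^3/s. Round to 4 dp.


Rate = 0.38 * 0.14 * 79.8 = 4.2454 mm^3/s


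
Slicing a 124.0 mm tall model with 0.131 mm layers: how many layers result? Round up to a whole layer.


Layers = ceil(124.0/0.131) = 947


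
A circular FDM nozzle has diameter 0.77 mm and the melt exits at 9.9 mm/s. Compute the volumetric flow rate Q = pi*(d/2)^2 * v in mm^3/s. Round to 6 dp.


A = pi*(0.77/2)^2 = 0.46566257 mm^2
Q = 0.46566257 * 9.9 = 4.610059 mm^3/s


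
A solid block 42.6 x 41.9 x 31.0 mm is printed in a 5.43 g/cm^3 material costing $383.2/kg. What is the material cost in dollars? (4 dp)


V = 42.6 * 41.9 * 31.0 = 55333.14 mm^3 = 55.33314 cm^3
Mass = 55.33314 * 5.43 / 1000 = 0.30045895 kg
Cost = 0.30045895 * 383.2 = 115.1359 $


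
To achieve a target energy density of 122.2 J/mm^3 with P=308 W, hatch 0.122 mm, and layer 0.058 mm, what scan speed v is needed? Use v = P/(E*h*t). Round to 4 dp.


v = 308 / (122.2*0.122*0.058) = 356.1982 mm/s


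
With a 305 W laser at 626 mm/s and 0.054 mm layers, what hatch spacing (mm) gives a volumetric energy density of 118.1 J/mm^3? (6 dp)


h = 305 / (118.1*626*0.054) = 0.076398 mm


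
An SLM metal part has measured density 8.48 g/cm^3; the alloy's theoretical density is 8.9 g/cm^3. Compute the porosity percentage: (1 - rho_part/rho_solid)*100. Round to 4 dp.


Porosity = (1-8.48/8.9)*100 = 4.7191 %


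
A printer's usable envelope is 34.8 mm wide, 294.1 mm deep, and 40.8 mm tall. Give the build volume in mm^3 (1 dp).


V = 34.8 * 294.1 * 40.8 = 417574.9 mm^3


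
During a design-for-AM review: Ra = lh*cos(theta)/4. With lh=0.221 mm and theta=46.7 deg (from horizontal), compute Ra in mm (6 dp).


Ra = 0.221 * cos(46.7) / 4 = 0.037891 mm


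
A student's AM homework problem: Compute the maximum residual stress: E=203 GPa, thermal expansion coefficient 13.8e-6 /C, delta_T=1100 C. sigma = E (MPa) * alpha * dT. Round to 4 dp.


sigma = 203*1000 * 13.8e-6 * 1100 = 3081.54 MPa


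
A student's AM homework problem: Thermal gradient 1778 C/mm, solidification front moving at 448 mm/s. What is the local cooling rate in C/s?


CR = 1778 * 448 = 796544 C/s


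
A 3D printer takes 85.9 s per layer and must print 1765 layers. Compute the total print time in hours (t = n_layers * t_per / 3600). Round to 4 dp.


t = 1765 * 85.9 / 3600 = 42.1149 hrs


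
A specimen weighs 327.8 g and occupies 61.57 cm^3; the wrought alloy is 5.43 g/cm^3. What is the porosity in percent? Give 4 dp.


rho_part = 327.8 / 61.57 = 5.32402144 g/cm^3
Porosity = (1 - 5.32402144/5.43)*100 = 1.9517 %


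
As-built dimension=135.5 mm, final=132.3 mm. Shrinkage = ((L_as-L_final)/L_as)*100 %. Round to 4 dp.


Shrinkage = ((135.5-132.3)/135.5)*100 = 2.3616 %


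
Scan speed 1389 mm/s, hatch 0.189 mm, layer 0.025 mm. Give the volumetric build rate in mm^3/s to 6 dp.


Rate = 1389 * 0.189 * 0.025 = 6.563025 mm^3/s


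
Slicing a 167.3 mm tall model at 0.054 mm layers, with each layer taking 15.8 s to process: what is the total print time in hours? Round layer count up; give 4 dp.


Layers = ceil(167.3/0.054) = 3099
t = 3099 * 15.8 / 3600 = 13.6012 hrs


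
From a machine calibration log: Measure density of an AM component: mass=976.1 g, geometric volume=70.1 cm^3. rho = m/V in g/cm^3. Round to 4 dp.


rho = 976.1 / 70.1 = 13.9244 g/cm^3


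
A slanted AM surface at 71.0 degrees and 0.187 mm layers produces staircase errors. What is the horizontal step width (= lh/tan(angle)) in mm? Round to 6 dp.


step = 0.187 / tan(71.0) = 0.064389 mm


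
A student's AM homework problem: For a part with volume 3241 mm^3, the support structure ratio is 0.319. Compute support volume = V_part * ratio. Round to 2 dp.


V_support = 3241 * 0.319 = 1033.88 mm^3


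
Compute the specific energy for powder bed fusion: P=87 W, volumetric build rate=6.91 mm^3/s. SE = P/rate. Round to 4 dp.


SE = 87 / 6.91 = 12.5904 J/mm^3


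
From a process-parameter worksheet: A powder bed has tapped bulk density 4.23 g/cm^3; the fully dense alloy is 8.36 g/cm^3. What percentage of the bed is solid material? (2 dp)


Packing = (4.23/8.36)*100 = 50.6 %


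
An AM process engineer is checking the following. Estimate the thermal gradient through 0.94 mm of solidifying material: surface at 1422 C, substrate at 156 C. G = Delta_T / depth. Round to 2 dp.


G = (1422-156)/0.94 = 1346.81 C/mm


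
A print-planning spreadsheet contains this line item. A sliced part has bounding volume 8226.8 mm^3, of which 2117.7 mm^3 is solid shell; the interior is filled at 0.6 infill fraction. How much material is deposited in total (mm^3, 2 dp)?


V_infill = (8226.8 - 2117.7) * 0.6 = 3665.46
V_total = 2117.7 + 3665.46 = 5783.16 mm^3


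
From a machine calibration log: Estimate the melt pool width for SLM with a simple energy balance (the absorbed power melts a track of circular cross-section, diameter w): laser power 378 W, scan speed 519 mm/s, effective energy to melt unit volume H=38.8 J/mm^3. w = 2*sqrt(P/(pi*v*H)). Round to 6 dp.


w = 2*sqrt(378/(pi*519*38.8)) = 0.154597 mm


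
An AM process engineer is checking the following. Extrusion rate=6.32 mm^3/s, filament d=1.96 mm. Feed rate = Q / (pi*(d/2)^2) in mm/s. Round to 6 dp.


A = pi*(1.96/2)^2 = 3.017186
v = 6.32 / 3.017186 = 2.094667 mm/s


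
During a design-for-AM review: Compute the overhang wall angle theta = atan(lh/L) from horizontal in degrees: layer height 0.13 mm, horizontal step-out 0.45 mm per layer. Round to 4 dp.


angle = atan(0.13/0.45) = 16.1134 degrees


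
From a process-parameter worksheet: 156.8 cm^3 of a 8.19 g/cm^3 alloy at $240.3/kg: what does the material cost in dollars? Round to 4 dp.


Mass = 156.8*8.19/1000 = 1.284192 kg
Cost = 1.284192 * 240.3 = 308.5913 $


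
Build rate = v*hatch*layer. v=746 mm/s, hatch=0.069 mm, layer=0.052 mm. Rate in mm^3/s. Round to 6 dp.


Rate = 746 * 0.069 * 0.052 = 2.676648 mm^3/s


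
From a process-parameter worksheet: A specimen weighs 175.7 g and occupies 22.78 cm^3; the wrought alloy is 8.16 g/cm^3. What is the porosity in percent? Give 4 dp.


rho_part = 175.7 / 22.78 = 7.71290606 g/cm^3
Porosity = (1 - 7.71290606/8.16)*100 = 5.4791 %
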